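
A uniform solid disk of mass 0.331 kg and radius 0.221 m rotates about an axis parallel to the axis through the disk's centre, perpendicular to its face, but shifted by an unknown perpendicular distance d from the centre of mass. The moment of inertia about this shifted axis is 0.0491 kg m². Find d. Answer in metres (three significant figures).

0.352

About the centre-of-mass axis, I_cm = (1/2)MR² = (1/2)(0.331)(0.221)² = 0.0080832 kg m².
Parallel axis theorem: I = I_cm + Md², so Md² = 0.0491 − 0.0080832 = 0.041017 kg m².
d = √(0.041017 / 0.331) = 0.35202 m.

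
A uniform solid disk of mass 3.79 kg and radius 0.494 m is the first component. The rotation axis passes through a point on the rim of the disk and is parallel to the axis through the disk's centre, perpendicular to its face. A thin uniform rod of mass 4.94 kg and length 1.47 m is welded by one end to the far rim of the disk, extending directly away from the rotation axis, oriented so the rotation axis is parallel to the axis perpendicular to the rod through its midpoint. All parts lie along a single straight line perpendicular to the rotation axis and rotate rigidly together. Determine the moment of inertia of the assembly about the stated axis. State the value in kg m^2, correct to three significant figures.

Solid disk: I_cm = (1/2)MR² = (1/2)(3.79)(0.494)² = 0.46245 kg m^2; centre at d = 0.494 m, so I = I_cm + Md² gives I = 0.46245 + (3.79)(0.494)² = 1.3873 kg m^2.
Thin rod: I_cm = (1/12)ML² = (1/12)(4.94)(1.47)² = 0.88957 kg m^2; centre at d = 0.494 + 0.494 + 0.735 = 1.723 m, so I = I_cm + Md² gives I = 0.88957 + (4.94)(1.723)² = 15.555 kg m^2.
Total I = 1.3873 + 15.555 = 16.942 kg m^2.

16.9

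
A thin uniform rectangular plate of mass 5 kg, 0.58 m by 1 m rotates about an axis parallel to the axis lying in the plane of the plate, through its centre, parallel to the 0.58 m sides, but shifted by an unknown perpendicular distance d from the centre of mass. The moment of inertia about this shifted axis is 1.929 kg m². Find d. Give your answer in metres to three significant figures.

About the centre-of-mass axis, I_cm = (1/12)Mb² = (1/12)(5)(1)² = 0.41667 kg m².
Parallel axis theorem: I = I_cm + Md², so Md² = 1.929 − 0.41667 = 1.5123 kg m².
d = √(1.5123 / 5) = 0.54997 m.

0.550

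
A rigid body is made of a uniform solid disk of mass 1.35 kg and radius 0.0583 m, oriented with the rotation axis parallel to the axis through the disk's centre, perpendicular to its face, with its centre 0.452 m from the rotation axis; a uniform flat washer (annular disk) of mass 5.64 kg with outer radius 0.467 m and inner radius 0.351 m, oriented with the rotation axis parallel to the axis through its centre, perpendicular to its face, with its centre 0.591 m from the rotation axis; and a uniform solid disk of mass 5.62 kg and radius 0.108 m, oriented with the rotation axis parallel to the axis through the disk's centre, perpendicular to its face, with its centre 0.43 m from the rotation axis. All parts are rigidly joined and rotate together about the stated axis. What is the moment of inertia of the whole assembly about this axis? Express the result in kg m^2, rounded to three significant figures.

Solid disk: I_cm = (1/2)MR² = (1/2)(1.35)(0.0583)² = 0.0022943 kg m^2; centre at d = 0.452 m, so I = I_cm + Md² gives I = 0.0022943 + (1.35)(0.452)² = 0.2781 kg m^2.
Annular disk: I_cm = (1/2)M(R²+r²) = (1/2)(5.64)[(0.467)² + (0.351)²] = 0.96244 kg m^2; centre at d = 0.591 m, so I = I_cm + Md² gives I = 0.96244 + (5.64)(0.591)² = 2.9324 kg m^2.
Solid disk: I_cm = (1/2)MR² = (1/2)(5.62)(0.108)² = 0.032776 kg m^2; centre at d = 0.43 m, so I = I_cm + Md² gives I = 0.032776 + (5.62)(0.43)² = 1.0719 kg m^2.
Total I = 0.2781 + 2.9324 + 1.0719 = 4.2824 kg m^2.

4.28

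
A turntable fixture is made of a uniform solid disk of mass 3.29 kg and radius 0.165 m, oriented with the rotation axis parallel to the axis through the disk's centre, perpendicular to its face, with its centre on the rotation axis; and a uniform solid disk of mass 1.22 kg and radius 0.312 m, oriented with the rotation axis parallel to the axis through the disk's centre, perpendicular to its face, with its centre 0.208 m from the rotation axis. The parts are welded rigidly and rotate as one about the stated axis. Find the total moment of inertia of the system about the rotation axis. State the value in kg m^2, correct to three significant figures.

0.157

Solid disk: I_cm = (1/2)MR² = (1/2)(3.29)(0.165)² = 0.044785 kg m^2; axis through the centre, so I = 0.044785 kg m^2.
Solid disk: I_cm = (1/2)MR² = (1/2)(1.22)(0.312)² = 0.05938 kg m^2; centre at d = 0.208 m, so the parallel axis theorem gives I = 0.05938 + (1.22)(0.208)² = 0.11216 kg m^2.
Total I = 0.044785 + 0.11216 = 0.15695 kg m^2.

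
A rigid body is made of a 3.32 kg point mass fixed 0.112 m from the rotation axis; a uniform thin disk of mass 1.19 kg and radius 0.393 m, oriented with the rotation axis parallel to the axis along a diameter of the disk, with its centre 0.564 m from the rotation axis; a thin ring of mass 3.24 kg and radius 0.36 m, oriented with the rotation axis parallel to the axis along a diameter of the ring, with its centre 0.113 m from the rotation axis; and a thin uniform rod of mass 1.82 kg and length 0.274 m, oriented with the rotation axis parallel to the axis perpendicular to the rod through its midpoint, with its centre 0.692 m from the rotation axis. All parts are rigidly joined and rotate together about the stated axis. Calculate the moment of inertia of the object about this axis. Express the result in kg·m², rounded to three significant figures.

1.60

Point mass: I_cm = 0; centre at d = 0.112 m, so the parallel axis theorem gives I = 0 + (3.32)(0.112)² = 0.041646 kg·m².
Thin disk: I_cm = (1/4)MR² = (1/4)(1.19)(0.393)² = 0.045949 kg·m²; centre at d = 0.564 m, so the parallel axis theorem gives I = 0.045949 + (1.19)(0.564)² = 0.42448 kg·m².
Thin ring: I_cm = (1/2)MR² = (1/2)(3.24)(0.36)² = 0.20995 kg·m²; centre at d = 0.113 m, so the parallel axis theorem gives I = 0.20995 + (3.24)(0.113)² = 0.25132 kg·m².
Thin rod: I_cm = (1/12)ML² = (1/12)(1.82)(0.274)² = 0.011387 kg·m²; centre at d = 0.692 m, so the parallel axis theorem gives I = 0.011387 + (1.82)(0.692)² = 0.88292 kg·m².
Total I = 0.041646 + 0.42448 + 0.25132 + 0.88292 = 1.6004 kg·m².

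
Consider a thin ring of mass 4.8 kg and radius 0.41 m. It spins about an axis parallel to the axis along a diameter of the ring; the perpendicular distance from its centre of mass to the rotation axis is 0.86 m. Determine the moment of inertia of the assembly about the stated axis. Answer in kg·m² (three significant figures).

I_cm = (1/2)MR² = (1/2)(4.8)(0.41)² = 0.40344 kg·m²; centre at d = 0.86 m, so I = I_cm + Md² gives I = 0.40344 + (4.8)(0.86)² = 3.9535 kg·m².

3.95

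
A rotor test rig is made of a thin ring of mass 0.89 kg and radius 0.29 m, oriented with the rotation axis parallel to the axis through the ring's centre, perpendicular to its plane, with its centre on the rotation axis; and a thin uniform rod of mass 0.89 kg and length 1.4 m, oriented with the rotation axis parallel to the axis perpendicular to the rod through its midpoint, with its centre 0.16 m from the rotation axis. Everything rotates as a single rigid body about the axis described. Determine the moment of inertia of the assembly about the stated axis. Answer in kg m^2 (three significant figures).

Thin ring: I_cm = MR² = (0.89)(0.29)² = 0.074849 kg m^2; axis through the centre, so I = 0.074849 kg m^2.
Thin rod: I_cm = (1/12)ML² = (1/12)(0.89)(1.4)² = 0.14537 kg m^2; centre at d = 0.16 m, so the parallel axis theorem gives I = 0.14537 + (0.89)(0.16)² = 0.16815 kg m^2.
Total I = 0.074849 + 0.16815 = 0.243 kg m^2.

0.243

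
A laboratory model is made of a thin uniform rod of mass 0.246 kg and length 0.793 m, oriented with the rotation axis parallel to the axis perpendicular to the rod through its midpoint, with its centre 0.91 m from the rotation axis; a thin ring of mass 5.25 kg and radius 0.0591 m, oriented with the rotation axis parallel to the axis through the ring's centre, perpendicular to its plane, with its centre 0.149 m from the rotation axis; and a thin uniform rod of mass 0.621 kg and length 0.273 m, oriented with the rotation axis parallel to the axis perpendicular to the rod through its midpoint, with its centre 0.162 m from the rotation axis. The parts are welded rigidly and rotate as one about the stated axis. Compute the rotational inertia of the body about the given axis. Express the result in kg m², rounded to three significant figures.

Thin rod: I_cm = (1/12)ML² = (1/12)(0.246)(0.793)² = 0.012891 kg m²; centre at d = 0.91 m, so I = I_cm + Md² gives I = 0.012891 + (0.246)(0.91)² = 0.2166 kg m².
Thin ring: I_cm = MR² = (5.25)(0.0591)² = 0.018337 kg m²; centre at d = 0.149 m, so I = I_cm + Md² gives I = 0.018337 + (5.25)(0.149)² = 0.13489 kg m².
Thin rod: I_cm = (1/12)ML² = (1/12)(0.621)(0.273)² = 0.0038569 kg m²; centre at d = 0.162 m, so I = I_cm + Md² gives I = 0.0038569 + (0.621)(0.162)² = 0.020154 kg m².
Total I = 0.2166 + 0.13489 + 0.020154 = 0.37165 kg m².

0.372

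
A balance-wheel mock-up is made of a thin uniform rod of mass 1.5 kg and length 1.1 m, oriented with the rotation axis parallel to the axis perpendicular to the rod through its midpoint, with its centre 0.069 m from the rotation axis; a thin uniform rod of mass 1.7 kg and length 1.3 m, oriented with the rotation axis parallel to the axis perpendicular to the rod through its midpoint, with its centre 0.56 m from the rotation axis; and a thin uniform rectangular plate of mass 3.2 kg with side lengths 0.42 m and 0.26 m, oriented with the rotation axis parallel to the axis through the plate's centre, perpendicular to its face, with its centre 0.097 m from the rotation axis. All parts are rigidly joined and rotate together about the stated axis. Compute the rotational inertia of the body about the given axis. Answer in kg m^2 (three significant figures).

1.03

Thin rod: I_cm = (1/12)ML² = (1/12)(1.5)(1.1)² = 0.15125 kg m^2; centre at d = 0.069 m, so I = I_cm + Md² gives I = 0.15125 + (1.5)(0.069)² = 0.15839 kg m^2.
Thin rod: I_cm = (1/12)ML² = (1/12)(1.7)(1.3)² = 0.23942 kg m^2; centre at d = 0.56 m, so I = I_cm + Md² gives I = 0.23942 + (1.7)(0.56)² = 0.77254 kg m^2.
Rectangular plate: I_cm = (1/12)M(a²+b²) = (1/12)(3.2)[(0.42)² + (0.26)²] = 0.065067 kg m^2; centre at d = 0.097 m, so I = I_cm + Md² gives I = 0.065067 + (3.2)(0.097)² = 0.095175 kg m^2.
Total I = 0.15839 + 0.77254 + 0.095175 = 1.0261 kg m^2.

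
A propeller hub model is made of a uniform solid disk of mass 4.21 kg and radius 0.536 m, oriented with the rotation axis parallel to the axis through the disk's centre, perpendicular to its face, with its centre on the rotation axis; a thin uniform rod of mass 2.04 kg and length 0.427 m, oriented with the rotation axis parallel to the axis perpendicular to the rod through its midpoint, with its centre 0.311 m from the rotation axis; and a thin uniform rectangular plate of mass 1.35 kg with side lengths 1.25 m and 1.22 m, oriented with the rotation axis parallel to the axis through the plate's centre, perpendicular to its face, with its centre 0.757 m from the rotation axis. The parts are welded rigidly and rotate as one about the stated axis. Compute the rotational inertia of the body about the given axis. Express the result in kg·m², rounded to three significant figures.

Solid disk: I_cm = (1/2)MR² = (1/2)(4.21)(0.536)² = 0.60476 kg·m²; axis through the centre, so I = 0.60476 kg·m².
Thin rod: I_cm = (1/12)ML² = (1/12)(2.04)(0.427)² = 0.030996 kg·m²; centre at d = 0.311 m, so I = I_cm + Md² gives I = 0.030996 + (2.04)(0.311)² = 0.22831 kg·m².
Rectangular plate: I_cm = (1/12)M(a²+b²) = (1/12)(1.35)[(1.25)² + (1.22)²] = 0.34323 kg·m²; centre at d = 0.757 m, so I = I_cm + Md² gives I = 0.34323 + (1.35)(0.757)² = 1.1168 kg·m².
Total I = 0.60476 + 0.22831 + 1.1168 = 1.9499 kg·m².

1.95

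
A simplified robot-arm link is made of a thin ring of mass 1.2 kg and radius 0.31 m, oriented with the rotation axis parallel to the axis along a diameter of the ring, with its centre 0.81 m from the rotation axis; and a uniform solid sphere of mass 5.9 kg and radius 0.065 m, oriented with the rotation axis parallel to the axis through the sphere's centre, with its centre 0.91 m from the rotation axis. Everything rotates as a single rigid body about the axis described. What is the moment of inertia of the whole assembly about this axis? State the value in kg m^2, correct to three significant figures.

5.74

Thin ring: I_cm = (1/2)MR² = (1/2)(1.2)(0.31)² = 0.05766 kg m^2; centre at d = 0.81 m, so the parallel axis theorem gives I = 0.05766 + (1.2)(0.81)² = 0.84498 kg m^2.
Solid sphere: I_cm = (2/5)MR² = (2/5)(5.9)(0.065)² = 0.009971 kg m^2; centre at d = 0.91 m, so the parallel axis theorem gives I = 0.009971 + (5.9)(0.91)² = 4.8958 kg m^2.
Total I = 0.84498 + 4.8958 = 5.7407 kg m^2.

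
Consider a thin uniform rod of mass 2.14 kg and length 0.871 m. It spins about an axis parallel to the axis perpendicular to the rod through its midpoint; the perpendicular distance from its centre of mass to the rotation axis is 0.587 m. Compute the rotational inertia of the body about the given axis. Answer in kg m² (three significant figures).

I_cm = (1/12)ML² = (1/12)(2.14)(0.871)² = 0.13529 kg m²; centre at d = 0.587 m, so I = I_cm + Md² gives I = 0.13529 + (2.14)(0.587)² = 0.87267 kg m².

0.873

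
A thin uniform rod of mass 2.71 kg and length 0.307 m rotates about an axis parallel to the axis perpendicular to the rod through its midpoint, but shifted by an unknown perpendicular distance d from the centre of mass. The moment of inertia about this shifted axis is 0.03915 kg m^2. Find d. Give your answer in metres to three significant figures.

About the centre-of-mass axis, I_cm = (1/12)ML² = (1/12)(2.71)(0.307)² = 0.021285 kg m^2.
Parallel axis theorem: I = I_cm + Md², so Md² = 0.03915 − 0.021285 = 0.017865 kg m^2.
d = √(0.017865 / 2.71) = 0.081194 m.

0.0812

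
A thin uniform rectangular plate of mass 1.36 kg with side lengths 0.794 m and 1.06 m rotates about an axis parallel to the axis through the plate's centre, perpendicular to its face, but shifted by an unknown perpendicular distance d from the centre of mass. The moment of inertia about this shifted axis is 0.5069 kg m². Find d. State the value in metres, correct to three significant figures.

About the centre-of-mass axis, I_cm = (1/12)M(a²+b²) = (1/12)(1.36)[(0.794)² + (1.06)²] = 0.19879 kg m².
Parallel axis theorem: I = I_cm + Md², so Md² = 0.5069 − 0.19879 = 0.30811 kg m².
d = √(0.30811 / 1.36) = 0.47597 m.

0.476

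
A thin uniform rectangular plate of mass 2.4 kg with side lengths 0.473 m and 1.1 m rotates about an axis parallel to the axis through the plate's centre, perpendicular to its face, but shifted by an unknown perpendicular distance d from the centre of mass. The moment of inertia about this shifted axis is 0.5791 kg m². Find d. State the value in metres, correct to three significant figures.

0.349

About the centre-of-mass axis, I_cm = (1/12)M(a²+b²) = (1/12)(2.4)[(0.473)² + (1.1)²] = 0.28675 kg m².
Parallel axis theorem: I = I_cm + Md², so Md² = 0.5791 − 0.28675 = 0.29235 kg m².
d = √(0.29235 / 2.4) = 0.34902 m.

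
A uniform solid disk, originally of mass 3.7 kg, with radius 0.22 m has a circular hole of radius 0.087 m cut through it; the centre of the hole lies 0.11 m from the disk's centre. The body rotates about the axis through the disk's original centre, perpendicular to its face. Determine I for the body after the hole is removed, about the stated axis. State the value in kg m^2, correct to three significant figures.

Unpierced body about its centre: I₀ = (1/2)MR² = (1/2)(3.7)(0.22)² = 0.08954 kg m^2.
The removed disk has mass m = M·(r/R)² = (3.7)(0.087/0.22)² = 0.57862 kg (same uniform areal density).
Its moment of inertia about the rotation axis (parallel-axis theorem): I_hole = (1/2)mr² + md² = (1/2)(0.57862)(0.087)² + (0.57862)(0.11)² = 0.0091911 kg m^2.
Treating the hole as negative mass, I = I₀ − I_hole = 0.08954 − 0.0091911 = 0.080349 kg m^2.

0.0803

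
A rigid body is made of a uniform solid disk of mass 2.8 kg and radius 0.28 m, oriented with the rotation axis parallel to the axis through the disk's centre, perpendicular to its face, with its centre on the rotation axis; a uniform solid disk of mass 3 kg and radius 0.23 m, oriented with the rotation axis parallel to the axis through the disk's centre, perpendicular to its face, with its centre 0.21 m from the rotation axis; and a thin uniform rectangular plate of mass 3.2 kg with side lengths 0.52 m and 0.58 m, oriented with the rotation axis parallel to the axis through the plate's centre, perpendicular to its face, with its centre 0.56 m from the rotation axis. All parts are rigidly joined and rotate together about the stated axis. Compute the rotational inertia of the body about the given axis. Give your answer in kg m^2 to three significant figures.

Solid disk: I_cm = (1/2)MR² = (1/2)(2.8)(0.28)² = 0.10976 kg m^2; axis through the centre, so I = 0.10976 kg m^2.
Solid disk: I_cm = (1/2)MR² = (1/2)(3)(0.23)² = 0.07935 kg m^2; centre at d = 0.21 m, so I = I_cm + Md² gives I = 0.07935 + (3)(0.21)² = 0.21165 kg m^2.
Rectangular plate: I_cm = (1/12)M(a²+b²) = (1/12)(3.2)[(0.52)² + (0.58)²] = 0.16181 kg m^2; centre at d = 0.56 m, so I = I_cm + Md² gives I = 0.16181 + (3.2)(0.56)² = 1.1653 kg m^2.
Total I = 0.10976 + 0.21165 + 1.1653 = 1.4867 kg m^2.

1.49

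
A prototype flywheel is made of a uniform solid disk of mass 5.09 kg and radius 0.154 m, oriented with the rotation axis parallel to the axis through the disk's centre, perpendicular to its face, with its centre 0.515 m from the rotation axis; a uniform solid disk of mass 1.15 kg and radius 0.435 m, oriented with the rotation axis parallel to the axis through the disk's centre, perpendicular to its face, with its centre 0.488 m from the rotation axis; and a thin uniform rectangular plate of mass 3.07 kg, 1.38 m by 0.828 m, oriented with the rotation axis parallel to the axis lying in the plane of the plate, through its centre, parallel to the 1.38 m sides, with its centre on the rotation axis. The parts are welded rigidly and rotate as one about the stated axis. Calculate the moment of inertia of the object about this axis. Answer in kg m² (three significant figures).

1.97

Solid disk: I_cm = (1/2)MR² = (1/2)(5.09)(0.154)² = 0.060357 kg m²; centre at d = 0.515 m, so I = I_cm + Md² gives I = 0.060357 + (5.09)(0.515)² = 1.4104 kg m².
Solid disk: I_cm = (1/2)MR² = (1/2)(1.15)(0.435)² = 0.1088 kg m²; centre at d = 0.488 m, so I = I_cm + Md² gives I = 0.1088 + (1.15)(0.488)² = 0.38267 kg m².
Rectangular plate: I_cm = (1/12)Mb² = (1/12)(3.07)(0.828)² = 0.1754 kg m²; axis through the centre, so I = 0.1754 kg m².
Total I = 1.4104 + 0.38267 + 0.1754 = 1.9684 kg m².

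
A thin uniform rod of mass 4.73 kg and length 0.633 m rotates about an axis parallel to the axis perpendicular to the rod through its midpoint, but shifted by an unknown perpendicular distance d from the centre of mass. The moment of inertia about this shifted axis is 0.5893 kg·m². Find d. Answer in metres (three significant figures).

0.302

About the centre-of-mass axis, I_cm = (1/12)ML² = (1/12)(4.73)(0.633)² = 0.15794 kg·m².
Parallel axis theorem: I = I_cm + Md², so Md² = 0.5893 − 0.15794 = 0.43136 kg·m².
d = √(0.43136 / 4.73) = 0.30199 m.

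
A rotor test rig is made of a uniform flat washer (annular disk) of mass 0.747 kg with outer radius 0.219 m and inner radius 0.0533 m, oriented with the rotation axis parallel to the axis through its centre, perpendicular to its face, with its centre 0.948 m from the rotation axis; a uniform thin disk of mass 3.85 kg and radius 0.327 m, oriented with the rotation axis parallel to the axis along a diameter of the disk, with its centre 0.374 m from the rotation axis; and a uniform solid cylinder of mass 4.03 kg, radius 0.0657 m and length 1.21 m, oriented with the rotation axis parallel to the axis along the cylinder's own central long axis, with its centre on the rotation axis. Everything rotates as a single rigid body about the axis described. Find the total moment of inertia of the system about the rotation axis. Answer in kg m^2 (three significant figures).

Annular disk: I_cm = (1/2)M(R²+r²) = (1/2)(0.747)[(0.219)² + (0.0533)²] = 0.018975 kg m^2; centre at d = 0.948 m, so the parallel axis theorem gives I = 0.018975 + (0.747)(0.948)² = 0.69031 kg m^2.
Thin disk: I_cm = (1/4)MR² = (1/4)(3.85)(0.327)² = 0.10292 kg m^2; centre at d = 0.374 m, so the parallel axis theorem gives I = 0.10292 + (3.85)(0.374)² = 0.64144 kg m^2.
Solid cylinder: I_cm = (1/2)MR² = (1/2)(4.03)(0.0657)² = 0.0086977 kg m^2; axis through the centre, so I = 0.0086977 kg m^2.
Total I = 0.69031 + 0.64144 + 0.0086977 = 1.3404 kg m^2.

1.34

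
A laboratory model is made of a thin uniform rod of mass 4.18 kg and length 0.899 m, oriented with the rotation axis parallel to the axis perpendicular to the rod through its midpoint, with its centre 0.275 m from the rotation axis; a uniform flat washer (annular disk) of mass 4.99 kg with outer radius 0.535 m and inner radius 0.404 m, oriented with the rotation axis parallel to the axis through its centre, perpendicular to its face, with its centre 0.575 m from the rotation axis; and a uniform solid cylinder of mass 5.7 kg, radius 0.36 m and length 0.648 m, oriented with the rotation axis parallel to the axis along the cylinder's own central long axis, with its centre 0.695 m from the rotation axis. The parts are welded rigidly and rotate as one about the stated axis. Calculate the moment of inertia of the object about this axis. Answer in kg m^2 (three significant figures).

6.49

Thin rod: I_cm = (1/12)ML² = (1/12)(4.18)(0.899)² = 0.28152 kg m^2; centre at d = 0.275 m, so the parallel axis theorem gives I = 0.28152 + (4.18)(0.275)² = 0.59764 kg m^2.
Annular disk: I_cm = (1/2)M(R²+r²) = (1/2)(4.99)[(0.535)² + (0.404)²] = 1.1214 kg m^2; centre at d = 0.575 m, so the parallel axis theorem gives I = 1.1214 + (4.99)(0.575)² = 2.7712 kg m^2.
Solid cylinder: I_cm = (1/2)MR² = (1/2)(5.7)(0.36)² = 0.36936 kg m^2; centre at d = 0.695 m, so the parallel axis theorem gives I = 0.36936 + (5.7)(0.695)² = 3.1226 kg m^2.
Total I = 0.59764 + 2.7712 + 3.1226 = 6.4914 kg m^2.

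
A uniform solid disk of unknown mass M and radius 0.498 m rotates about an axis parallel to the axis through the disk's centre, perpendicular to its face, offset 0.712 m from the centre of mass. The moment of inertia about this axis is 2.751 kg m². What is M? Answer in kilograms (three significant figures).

I = I_cm + Md² = (1/2)MR² + Md² = M·[0.5·(0.498)² + (0.712)²] = M·0.63095.
So M = 2.751 / 0.63095 = 4.3601 kg.

4.36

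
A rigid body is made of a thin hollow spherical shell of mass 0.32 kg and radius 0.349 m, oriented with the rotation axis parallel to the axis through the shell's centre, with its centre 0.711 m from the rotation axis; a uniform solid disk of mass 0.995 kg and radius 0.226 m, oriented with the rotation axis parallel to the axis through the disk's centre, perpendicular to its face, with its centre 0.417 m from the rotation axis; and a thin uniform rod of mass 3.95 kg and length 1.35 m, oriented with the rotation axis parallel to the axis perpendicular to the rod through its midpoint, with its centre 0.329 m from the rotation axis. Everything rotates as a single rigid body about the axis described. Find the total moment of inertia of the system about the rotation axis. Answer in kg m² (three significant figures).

1.41

Spherical shell: I_cm = (2/3)MR² = (2/3)(0.32)(0.349)² = 0.025984 kg m²; centre at d = 0.711 m, so I = I_cm + Md² gives I = 0.025984 + (0.32)(0.711)² = 0.18775 kg m².
Solid disk: I_cm = (1/2)MR² = (1/2)(0.995)(0.226)² = 0.02541 kg m²; centre at d = 0.417 m, so I = I_cm + Md² gives I = 0.02541 + (0.995)(0.417)² = 0.19843 kg m².
Thin rod: I_cm = (1/12)ML² = (1/12)(3.95)(1.35)² = 0.59991 kg m²; centre at d = 0.329 m, so I = I_cm + Md² gives I = 0.59991 + (3.95)(0.329)² = 1.0275 kg m².
Total I = 0.18775 + 0.19843 + 1.0275 = 1.4136 kg m².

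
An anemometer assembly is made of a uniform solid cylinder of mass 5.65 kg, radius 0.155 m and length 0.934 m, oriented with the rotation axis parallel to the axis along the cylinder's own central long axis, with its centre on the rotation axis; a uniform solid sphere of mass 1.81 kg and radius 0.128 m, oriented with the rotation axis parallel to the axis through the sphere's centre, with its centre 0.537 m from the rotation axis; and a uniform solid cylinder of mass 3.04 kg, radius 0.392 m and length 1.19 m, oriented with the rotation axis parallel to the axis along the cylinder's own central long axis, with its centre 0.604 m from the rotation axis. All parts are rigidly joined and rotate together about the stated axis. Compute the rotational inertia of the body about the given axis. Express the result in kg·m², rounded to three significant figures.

1.94

Solid cylinder: I_cm = (1/2)MR² = (1/2)(5.65)(0.155)² = 0.067871 kg·m²; axis through the centre, so I = 0.067871 kg·m².
Solid sphere: I_cm = (2/5)MR² = (2/5)(1.81)(0.128)² = 0.011862 kg·m²; centre at d = 0.537 m, so I = I_cm + Md² gives I = 0.011862 + (1.81)(0.537)² = 0.53381 kg·m².
Solid cylinder: I_cm = (1/2)MR² = (1/2)(3.04)(0.392)² = 0.23357 kg·m²; centre at d = 0.604 m, so I = I_cm + Md² gives I = 0.23357 + (3.04)(0.604)² = 1.3426 kg·m².
Total I = 0.067871 + 0.53381 + 1.3426 = 1.9443 kg·m².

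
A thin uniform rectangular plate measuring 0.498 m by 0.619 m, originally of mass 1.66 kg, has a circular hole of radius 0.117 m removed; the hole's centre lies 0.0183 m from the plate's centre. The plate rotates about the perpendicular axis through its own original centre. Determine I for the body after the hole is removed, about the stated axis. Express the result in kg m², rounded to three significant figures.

0.0856

Unpierced body about its centre: I₀ = (1/12)M(a²+b²) = (1/12)(1.66)[(0.498)² + (0.619)²] = 0.087311 kg m².
The removed disk has mass m = M·πr²/(ab) = (1.66)·π(0.117)²/(0.498·0.619) = 0.23158 kg (same uniform areal density).
Its moment of inertia about the rotation axis (parallel-axis theorem): I_hole = (1/2)mr² + md² = (1/2)(0.23158)(0.117)² + (0.23158)(0.0183)² = 0.0016626 kg m².
Treating the hole as negative mass, I = I₀ − I_hole = 0.087311 − 0.0016626 = 0.085649 kg m².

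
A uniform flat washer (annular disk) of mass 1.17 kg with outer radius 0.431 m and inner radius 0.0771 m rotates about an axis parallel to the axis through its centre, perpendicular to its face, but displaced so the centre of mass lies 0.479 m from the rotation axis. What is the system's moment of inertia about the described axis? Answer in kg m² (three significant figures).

0.381

I_cm = (1/2)M(R²+r²) = (1/2)(1.17)[(0.431)² + (0.0771)²] = 0.11215 kg m²; centre at d = 0.479 m, so I = I_cm + Md² gives I = 0.11215 + (1.17)(0.479)² = 0.38059 kg m².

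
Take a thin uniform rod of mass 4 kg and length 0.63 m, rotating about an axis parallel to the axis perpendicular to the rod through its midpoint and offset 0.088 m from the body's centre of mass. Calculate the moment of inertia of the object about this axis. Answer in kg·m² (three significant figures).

0.163

I_cm = (1/12)ML² = (1/12)(4)(0.63)² = 0.1323 kg·m²; centre at d = 0.088 m, so the parallel axis theorem gives I = 0.1323 + (4)(0.088)² = 0.16328 kg·m².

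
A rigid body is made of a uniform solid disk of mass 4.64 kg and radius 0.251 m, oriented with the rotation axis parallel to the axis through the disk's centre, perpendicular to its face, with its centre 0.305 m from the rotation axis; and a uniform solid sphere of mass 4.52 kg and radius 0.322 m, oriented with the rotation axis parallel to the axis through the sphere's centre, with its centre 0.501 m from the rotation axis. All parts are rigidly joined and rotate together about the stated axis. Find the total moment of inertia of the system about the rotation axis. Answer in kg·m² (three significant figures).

Solid disk: I_cm = (1/2)MR² = (1/2)(4.64)(0.251)² = 0.14616 kg·m²; centre at d = 0.305 m, so the parallel axis theorem gives I = 0.14616 + (4.64)(0.305)² = 0.5778 kg·m².
Solid sphere: I_cm = (2/5)MR² = (2/5)(4.52)(0.322)² = 0.18746 kg·m²; centre at d = 0.501 m, so the parallel axis theorem gives I = 0.18746 + (4.52)(0.501)² = 1.322 kg·m².
Total I = 0.5778 + 1.322 = 1.8998 kg·m².

1.90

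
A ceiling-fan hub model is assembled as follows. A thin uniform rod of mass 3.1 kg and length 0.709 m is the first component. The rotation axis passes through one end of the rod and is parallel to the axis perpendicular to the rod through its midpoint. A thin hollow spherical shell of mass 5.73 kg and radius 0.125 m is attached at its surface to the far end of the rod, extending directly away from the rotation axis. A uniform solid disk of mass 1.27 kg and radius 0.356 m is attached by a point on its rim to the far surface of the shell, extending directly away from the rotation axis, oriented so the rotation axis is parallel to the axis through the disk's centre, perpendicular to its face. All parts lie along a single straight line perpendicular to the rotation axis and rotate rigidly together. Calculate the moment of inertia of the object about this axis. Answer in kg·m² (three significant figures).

6.84

Thin rod: I_cm = (1/12)ML² = (1/12)(3.1)(0.709)² = 0.12986 kg·m²; centre at d = 0.3545 m, so I = I_cm + Md² gives I = 0.12986 + (3.1)(0.3545)² = 0.51944 kg·m².
Spherical shell: I_cm = (2/3)MR² = (2/3)(5.73)(0.125)² = 0.059688 kg·m²; centre at d = 0.3545 + 0.3545 + 0.125 = 0.834 m, so I = I_cm + Md² gives I = 0.059688 + (5.73)(0.834)² = 4.0452 kg·m².
Solid disk: I_cm = (1/2)MR² = (1/2)(1.27)(0.356)² = 0.080477 kg·m²; centre at d = 0.3545 + 0.3545 + 0.125 + 0.125 + 0.356 = 1.315 m, so I = I_cm + Md² gives I = 0.080477 + (1.27)(1.315)² = 2.2766 kg·m².
Total I = 0.51944 + 4.0452 + 2.2766 = 6.8413 kg·m².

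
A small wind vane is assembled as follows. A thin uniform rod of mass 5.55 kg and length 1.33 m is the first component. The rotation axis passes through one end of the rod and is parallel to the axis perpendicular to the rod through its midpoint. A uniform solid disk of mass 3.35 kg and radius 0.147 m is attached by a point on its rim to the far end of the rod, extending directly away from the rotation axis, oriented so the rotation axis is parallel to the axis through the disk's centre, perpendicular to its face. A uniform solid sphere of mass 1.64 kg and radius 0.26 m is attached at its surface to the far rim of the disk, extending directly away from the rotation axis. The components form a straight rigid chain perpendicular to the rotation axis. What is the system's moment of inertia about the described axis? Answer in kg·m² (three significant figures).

16.5

Thin rod: I_cm = (1/12)ML² = (1/12)(5.55)(1.33)² = 0.81812 kg·m²; centre at d = 0.665 m, so I = I_cm + Md² gives I = 0.81812 + (5.55)(0.665)² = 3.2725 kg·m².
Solid disk: I_cm = (1/2)MR² = (1/2)(3.35)(0.147)² = 0.036195 kg·m²; centre at d = 0.665 + 0.665 + 0.147 = 1.477 m, so I = I_cm + Md² gives I = 0.036195 + (3.35)(1.477)² = 7.3443 kg·m².
Solid sphere: I_cm = (2/5)MR² = (2/5)(1.64)(0.26)² = 0.044346 kg·m²; centre at d = 0.665 + 0.665 + 0.147 + 0.147 + 0.26 = 1.884 m, so I = I_cm + Md² gives I = 0.044346 + (1.64)(1.884)² = 5.8655 kg·m².
Total I = 3.2725 + 7.3443 + 5.8655 = 16.482 kg·m².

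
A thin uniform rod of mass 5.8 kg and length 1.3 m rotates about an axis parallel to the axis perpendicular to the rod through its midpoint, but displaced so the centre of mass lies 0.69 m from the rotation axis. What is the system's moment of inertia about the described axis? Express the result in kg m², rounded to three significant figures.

3.58

I_cm = (1/12)ML² = (1/12)(5.8)(1.3)² = 0.81683 kg m²; centre at d = 0.69 m, so I = I_cm + Md² gives I = 0.81683 + (5.8)(0.69)² = 3.5782 kg m².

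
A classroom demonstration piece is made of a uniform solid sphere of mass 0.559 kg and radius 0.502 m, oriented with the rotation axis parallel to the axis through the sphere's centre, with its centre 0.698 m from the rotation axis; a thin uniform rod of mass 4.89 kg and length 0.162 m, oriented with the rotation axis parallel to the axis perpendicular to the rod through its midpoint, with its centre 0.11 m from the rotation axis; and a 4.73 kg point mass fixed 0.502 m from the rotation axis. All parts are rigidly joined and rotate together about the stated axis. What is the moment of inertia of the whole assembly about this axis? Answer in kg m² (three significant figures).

Solid sphere: I_cm = (2/5)MR² = (2/5)(0.559)(0.502)² = 0.056348 kg m²; centre at d = 0.698 m, so the parallel axis theorem gives I = 0.056348 + (0.559)(0.698)² = 0.3287 kg m².
Thin rod: I_cm = (1/12)ML² = (1/12)(4.89)(0.162)² = 0.010694 kg m²; centre at d = 0.11 m, so the parallel axis theorem gives I = 0.010694 + (4.89)(0.11)² = 0.069863 kg m².
Point mass: I_cm = 0; centre at d = 0.502 m, so the parallel axis theorem gives I = 0 + (4.73)(0.502)² = 1.192 kg m².
Total I = 0.3287 + 0.069863 + 1.192 = 1.5905 kg m².

1.59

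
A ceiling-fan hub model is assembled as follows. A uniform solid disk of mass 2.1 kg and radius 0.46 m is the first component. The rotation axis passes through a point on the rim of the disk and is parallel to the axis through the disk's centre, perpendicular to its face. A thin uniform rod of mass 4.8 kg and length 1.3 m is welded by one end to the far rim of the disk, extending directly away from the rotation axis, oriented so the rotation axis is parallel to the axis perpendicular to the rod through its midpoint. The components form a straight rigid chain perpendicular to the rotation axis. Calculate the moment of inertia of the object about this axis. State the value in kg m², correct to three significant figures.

13.2

Solid disk: I_cm = (1/2)MR² = (1/2)(2.1)(0.46)² = 0.22218 kg m²; centre at d = 0.46 m, so the parallel axis theorem gives I = 0.22218 + (2.1)(0.46)² = 0.66654 kg m².
Thin rod: I_cm = (1/12)ML² = (1/12)(4.8)(1.3)² = 0.676 kg m²; centre at d = 0.46 + 0.46 + 0.65 = 1.57 m, so the parallel axis theorem gives I = 0.676 + (4.8)(1.57)² = 12.508 kg m².
Total I = 0.66654 + 12.508 = 13.174 kg m².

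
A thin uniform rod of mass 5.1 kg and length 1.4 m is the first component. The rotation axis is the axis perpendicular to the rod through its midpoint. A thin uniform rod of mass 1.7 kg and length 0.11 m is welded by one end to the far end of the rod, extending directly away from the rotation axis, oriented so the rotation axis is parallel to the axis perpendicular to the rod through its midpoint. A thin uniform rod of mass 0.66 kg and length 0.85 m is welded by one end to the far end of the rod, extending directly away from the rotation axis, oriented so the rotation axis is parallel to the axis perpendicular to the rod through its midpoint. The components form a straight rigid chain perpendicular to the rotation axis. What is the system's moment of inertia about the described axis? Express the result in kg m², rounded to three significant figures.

Thin rod: I_cm = (1/12)ML² = (1/12)(5.1)(1.4)² = 0.833 kg m²; axis through the centre, so I = 0.833 kg m².
Thin rod: I_cm = (1/12)ML² = (1/12)(1.7)(0.11)² = 0.0017142 kg m²; centre at d = 0.7 + 0.055 = 0.755 m, so the parallel axis theorem gives I = 0.0017142 + (1.7)(0.755)² = 0.97076 kg m².
Thin rod: I_cm = (1/12)ML² = (1/12)(0.66)(0.85)² = 0.039737 kg m²; centre at d = 0.7 + 0.055 + 0.055 + 0.425 = 1.235 m, so the parallel axis theorem gives I = 0.039737 + (0.66)(1.235)² = 1.0464 kg m².
Total I = 0.833 + 0.97076 + 1.0464 = 2.8501 kg m².

2.85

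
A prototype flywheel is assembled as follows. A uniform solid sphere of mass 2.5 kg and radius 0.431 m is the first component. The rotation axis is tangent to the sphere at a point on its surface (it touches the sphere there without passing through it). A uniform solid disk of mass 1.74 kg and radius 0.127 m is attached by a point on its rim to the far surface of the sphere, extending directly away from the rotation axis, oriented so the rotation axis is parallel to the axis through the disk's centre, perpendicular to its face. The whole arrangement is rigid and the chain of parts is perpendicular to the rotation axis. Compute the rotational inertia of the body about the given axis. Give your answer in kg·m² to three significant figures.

2.37

Solid sphere: I_cm = (2/5)MR² = (2/5)(2.5)(0.431)² = 0.18576 kg·m²; centre at d = 0.431 m, so the parallel axis theorem gives I = 0.18576 + (2.5)(0.431)² = 0.65016 kg·m².
Solid disk: I_cm = (1/2)MR² = (1/2)(1.74)(0.127)² = 0.014032 kg·m²; centre at d = 0.431 + 0.431 + 0.127 = 0.989 m, so the parallel axis theorem gives I = 0.014032 + (1.74)(0.989)² = 1.716 kg·m².
Total I = 0.65016 + 1.716 = 2.3661 kg·m².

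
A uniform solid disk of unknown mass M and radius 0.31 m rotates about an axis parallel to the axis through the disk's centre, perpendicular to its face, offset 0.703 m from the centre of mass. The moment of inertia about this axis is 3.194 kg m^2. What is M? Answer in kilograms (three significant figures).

I = I_cm + Md² = (1/2)MR² + Md² = M·[0.5·(0.31)² + (0.703)²] = M·0.54226.
So M = 3.194 / 0.54226 = 5.8902 kg.

5.89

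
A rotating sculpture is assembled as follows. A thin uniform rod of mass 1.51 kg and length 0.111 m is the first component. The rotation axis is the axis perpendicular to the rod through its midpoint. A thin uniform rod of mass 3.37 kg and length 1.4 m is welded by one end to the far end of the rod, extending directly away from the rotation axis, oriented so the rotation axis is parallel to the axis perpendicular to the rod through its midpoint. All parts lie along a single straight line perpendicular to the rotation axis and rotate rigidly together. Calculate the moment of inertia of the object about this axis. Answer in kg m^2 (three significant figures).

Thin rod: I_cm = (1/12)ML² = (1/12)(1.51)(0.111)² = 0.0015504 kg m^2; axis through the centre, so I = 0.0015504 kg m^2.
Thin rod: I_cm = (1/12)ML² = (1/12)(3.37)(1.4)² = 0.55043 kg m^2; centre at d = 0.0555 + 0.7 = 0.7555 m, so I = I_cm + Md² gives I = 0.55043 + (3.37)(0.7555)² = 2.474 kg m^2.
Total I = 0.0015504 + 2.474 = 2.4755 kg m^2.

2.48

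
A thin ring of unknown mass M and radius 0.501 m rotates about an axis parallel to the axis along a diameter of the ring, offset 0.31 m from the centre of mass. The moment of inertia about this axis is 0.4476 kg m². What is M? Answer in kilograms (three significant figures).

I = I_cm + Md² = (1/2)MR² + Md² = M·[0.5·(0.501)² + (0.31)²] = M·0.2216.
So M = 0.4476 / 0.2216 = 2.0199 kg.

2.02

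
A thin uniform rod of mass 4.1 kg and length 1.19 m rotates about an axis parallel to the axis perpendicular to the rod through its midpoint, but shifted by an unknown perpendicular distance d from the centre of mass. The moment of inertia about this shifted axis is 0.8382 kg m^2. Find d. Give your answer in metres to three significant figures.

0.294

About the centre-of-mass axis, I_cm = (1/12)ML² = (1/12)(4.1)(1.19)² = 0.48383 kg m^2.
Parallel axis theorem: I = I_cm + Md², so Md² = 0.8382 − 0.48383 = 0.35437 kg m^2.
d = √(0.35437 / 4.1) = 0.29399 m.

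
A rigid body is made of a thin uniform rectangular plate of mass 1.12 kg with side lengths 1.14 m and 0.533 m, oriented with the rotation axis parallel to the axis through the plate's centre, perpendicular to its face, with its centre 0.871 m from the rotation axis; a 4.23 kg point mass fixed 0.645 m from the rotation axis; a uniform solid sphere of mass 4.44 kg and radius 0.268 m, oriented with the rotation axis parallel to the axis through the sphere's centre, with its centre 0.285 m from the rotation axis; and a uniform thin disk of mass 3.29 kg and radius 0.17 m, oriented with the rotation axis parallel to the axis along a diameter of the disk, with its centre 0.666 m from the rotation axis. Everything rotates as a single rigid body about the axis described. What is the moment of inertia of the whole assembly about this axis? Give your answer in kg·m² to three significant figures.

4.73

Rectangular plate: I_cm = (1/12)M(a²+b²) = (1/12)(1.12)[(1.14)² + (0.533)²] = 0.14781 kg·m²; centre at d = 0.871 m, so I = I_cm + Md² gives I = 0.14781 + (1.12)(0.871)² = 0.99749 kg·m².
Point mass: I_cm = 0; centre at d = 0.645 m, so I = I_cm + Md² gives I = 0 + (4.23)(0.645)² = 1.7598 kg·m².
Solid sphere: I_cm = (2/5)MR² = (2/5)(4.44)(0.268)² = 0.12756 kg·m²; centre at d = 0.285 m, so I = I_cm + Md² gives I = 0.12756 + (4.44)(0.285)² = 0.4882 kg·m².
Thin disk: I_cm = (1/4)MR² = (1/4)(3.29)(0.17)² = 0.02377 kg·m²; centre at d = 0.666 m, so I = I_cm + Md² gives I = 0.02377 + (3.29)(0.666)² = 1.4831 kg·m².
Total I = 0.99749 + 1.7598 + 0.4882 + 1.4831 = 4.7285 kg·m².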